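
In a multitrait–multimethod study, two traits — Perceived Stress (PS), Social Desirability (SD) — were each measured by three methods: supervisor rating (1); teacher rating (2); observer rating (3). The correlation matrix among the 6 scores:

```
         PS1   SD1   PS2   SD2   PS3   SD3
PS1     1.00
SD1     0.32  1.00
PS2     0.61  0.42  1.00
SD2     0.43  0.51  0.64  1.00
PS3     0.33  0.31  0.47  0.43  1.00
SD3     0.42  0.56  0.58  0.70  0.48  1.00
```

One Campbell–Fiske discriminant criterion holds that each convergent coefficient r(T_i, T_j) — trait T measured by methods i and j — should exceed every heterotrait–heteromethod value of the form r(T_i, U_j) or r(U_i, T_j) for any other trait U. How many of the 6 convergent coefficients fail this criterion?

2

Convergent coefficients and their comparison sets:
PS (methods 1·2): 0.61 vs {0.43, 0.42} → pass.
PS (methods 1·3): 0.33 vs {0.42, 0.31} → fail.
PS (methods 2·3): 0.47 vs {0.58, 0.43} → fail.
SD (methods 1·2): 0.51 vs {0.42, 0.43} → pass.
SD (methods 1·3): 0.56 vs {0.31, 0.42} → pass.
SD (methods 2·3): 0.70 vs {0.43, 0.58} → pass.
2 of 6 fail.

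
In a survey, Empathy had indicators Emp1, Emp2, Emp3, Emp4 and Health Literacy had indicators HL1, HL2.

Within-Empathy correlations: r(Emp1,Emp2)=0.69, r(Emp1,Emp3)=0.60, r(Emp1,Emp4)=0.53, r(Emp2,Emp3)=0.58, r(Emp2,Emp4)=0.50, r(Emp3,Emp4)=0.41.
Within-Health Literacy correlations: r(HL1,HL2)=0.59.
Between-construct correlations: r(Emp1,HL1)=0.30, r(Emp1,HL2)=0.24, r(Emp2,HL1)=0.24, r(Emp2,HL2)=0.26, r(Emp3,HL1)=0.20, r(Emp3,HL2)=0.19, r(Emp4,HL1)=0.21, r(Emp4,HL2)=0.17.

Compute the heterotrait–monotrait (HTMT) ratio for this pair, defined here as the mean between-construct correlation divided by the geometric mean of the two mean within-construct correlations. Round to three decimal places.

Mean between = 1.81/8 = 0.2263.
Mean within-Emp = 3.31/6 = 0.5517; mean within-HL = 0.59/1 = 0.5900.
Geometric mean = √(0.5517 × 0.5900) = 0.5705.
HTMT = 0.2263 / 0.5705 = 0.397.

0.397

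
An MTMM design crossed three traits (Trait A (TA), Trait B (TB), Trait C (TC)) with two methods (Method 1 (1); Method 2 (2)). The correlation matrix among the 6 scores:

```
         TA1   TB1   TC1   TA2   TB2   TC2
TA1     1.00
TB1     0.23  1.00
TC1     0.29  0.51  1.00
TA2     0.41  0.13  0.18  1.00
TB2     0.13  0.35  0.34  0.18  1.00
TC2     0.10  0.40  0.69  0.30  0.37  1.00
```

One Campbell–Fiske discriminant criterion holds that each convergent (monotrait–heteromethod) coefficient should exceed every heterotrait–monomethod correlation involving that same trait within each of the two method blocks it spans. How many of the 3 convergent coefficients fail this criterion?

1

Convergent coefficients and their comparison sets:
TA (methods 1·2): 0.41 vs {0.23, 0.18, 0.29, 0.30} → pass.
TB (methods 1·2): 0.35 vs {0.23, 0.18, 0.51, 0.37} → fail.
TC (methods 1·2): 0.69 vs {0.29, 0.30, 0.51, 0.37} → pass.
1 of 3 fail.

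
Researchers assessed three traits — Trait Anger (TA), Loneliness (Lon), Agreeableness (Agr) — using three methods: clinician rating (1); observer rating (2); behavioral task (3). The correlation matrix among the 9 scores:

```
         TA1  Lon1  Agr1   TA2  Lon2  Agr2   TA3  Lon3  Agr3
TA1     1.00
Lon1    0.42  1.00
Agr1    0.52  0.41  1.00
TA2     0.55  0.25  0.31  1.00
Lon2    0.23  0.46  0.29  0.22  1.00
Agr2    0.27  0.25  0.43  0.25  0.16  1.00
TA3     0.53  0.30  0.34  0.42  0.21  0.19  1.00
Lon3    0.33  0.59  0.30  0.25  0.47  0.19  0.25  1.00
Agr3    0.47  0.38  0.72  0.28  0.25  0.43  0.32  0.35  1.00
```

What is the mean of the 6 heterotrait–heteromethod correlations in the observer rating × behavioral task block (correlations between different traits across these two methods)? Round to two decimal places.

0.23

HTHM values (method 2 × method 3): 0.25, 0.28, 0.21, 0.25, 0.19, 0.19; mean = 1.37/6 = 0.23.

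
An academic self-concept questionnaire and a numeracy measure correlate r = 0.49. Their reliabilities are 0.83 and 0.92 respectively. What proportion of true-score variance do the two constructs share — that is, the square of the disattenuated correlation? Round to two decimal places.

Disattenuated r = 0.49 / √(0.83 × 0.92) = 0.49 / 0.8738 = 0.5608.
Shared true-score variance = 0.5608² = 0.3145 ≈ 0.31.

0.31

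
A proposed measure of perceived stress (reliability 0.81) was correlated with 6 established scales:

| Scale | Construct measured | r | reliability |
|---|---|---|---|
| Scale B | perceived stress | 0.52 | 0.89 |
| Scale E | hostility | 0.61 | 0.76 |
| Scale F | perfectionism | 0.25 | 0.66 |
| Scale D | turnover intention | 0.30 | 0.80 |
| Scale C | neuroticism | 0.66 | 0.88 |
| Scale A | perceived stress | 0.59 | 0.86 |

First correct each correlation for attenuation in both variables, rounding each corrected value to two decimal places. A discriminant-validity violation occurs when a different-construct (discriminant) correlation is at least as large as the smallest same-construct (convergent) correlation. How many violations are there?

2

Disattenuated r (r / √(r_scale · r_new)):
  Scale B (conv): 0.52 / √(0.89·0.81) = 0.61
  Scale E (disc): 0.61 / √(0.76·0.81) = 0.78
  Scale F (disc): 0.25 / √(0.66·0.81) = 0.34
  Scale D (disc): 0.30 / √(0.80·0.81) = 0.37
  Scale C (disc): 0.66 / √(0.88·0.81) = 0.78
  Scale A (conv): 0.59 / √(0.86·0.81) = 0.71
Smallest convergent = 0.61. Discriminant values: 0.78, 0.34, 0.37, 0.78; count ≥ 0.61 → 2.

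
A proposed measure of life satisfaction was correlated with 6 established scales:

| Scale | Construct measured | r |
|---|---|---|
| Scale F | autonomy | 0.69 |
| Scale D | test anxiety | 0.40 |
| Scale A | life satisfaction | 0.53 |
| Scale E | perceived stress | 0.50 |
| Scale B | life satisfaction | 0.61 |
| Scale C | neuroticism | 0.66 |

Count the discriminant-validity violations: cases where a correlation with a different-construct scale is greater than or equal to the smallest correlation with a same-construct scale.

2

Convergent (same construct = life satisfaction): Scale A, Scale B.
Smallest convergent = 0.53. Discriminant values: 0.69, 0.40, 0.50, 0.66; count ≥ 0.53 → 2.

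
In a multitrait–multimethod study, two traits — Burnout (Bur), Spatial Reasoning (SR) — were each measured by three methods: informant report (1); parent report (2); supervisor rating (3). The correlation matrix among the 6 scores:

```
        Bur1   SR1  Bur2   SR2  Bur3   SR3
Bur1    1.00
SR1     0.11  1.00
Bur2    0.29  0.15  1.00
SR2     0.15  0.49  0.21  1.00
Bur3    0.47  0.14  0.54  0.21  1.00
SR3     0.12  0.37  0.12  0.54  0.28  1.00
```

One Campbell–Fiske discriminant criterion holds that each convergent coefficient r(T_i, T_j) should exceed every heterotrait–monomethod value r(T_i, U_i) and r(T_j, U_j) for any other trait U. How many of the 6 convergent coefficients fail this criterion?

Convergent coefficients and their comparison sets:
Bur (methods 1·2): 0.29 vs {0.11, 0.21} → pass.
Bur (methods 1·3): 0.47 vs {0.11, 0.28} → pass.
Bur (methods 2·3): 0.54 vs {0.21, 0.28} → pass.
SR (methods 1·2): 0.49 vs {0.11, 0.21} → pass.
SR (methods 1·3): 0.37 vs {0.11, 0.28} → pass.
SR (methods 2·3): 0.54 vs {0.21, 0.28} → pass.
0 of 6 fail.

0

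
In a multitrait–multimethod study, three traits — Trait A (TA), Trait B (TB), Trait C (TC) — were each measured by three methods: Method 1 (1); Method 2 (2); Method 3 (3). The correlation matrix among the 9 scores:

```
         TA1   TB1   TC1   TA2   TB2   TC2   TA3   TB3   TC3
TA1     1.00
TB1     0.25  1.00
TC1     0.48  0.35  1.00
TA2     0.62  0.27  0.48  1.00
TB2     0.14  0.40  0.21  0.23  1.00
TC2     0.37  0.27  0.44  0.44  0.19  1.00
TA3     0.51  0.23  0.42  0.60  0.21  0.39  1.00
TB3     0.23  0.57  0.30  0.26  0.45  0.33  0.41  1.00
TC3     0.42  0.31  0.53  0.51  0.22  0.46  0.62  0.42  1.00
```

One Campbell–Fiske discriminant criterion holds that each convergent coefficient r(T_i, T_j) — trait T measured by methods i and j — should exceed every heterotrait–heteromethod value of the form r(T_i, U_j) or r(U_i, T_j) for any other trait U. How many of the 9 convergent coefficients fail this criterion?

Checking each validity diagonal entry against its comparison values:
TA (methods 1·2): 0.62 vs {0.14, 0.27, 0.37, 0.48} → pass.
TA (methods 1·3): 0.51 vs {0.23, 0.23, 0.42, 0.42} → pass.
TA (methods 2·3): 0.60 vs {0.26, 0.21, 0.51, 0.39} → pass.
TB (methods 1·2): 0.40 vs {0.27, 0.14, 0.27, 0.21} → pass.
TB (methods 1·3): 0.57 vs {0.23, 0.23, 0.31, 0.30} → pass.
TB (methods 2·3): 0.45 vs {0.21, 0.26, 0.22, 0.33} → pass.
TC (methods 1·2): 0.44 vs {0.48, 0.37, 0.21, 0.27} → fail.
TC (methods 1·3): 0.53 vs {0.42, 0.42, 0.30, 0.31} → pass.
TC (methods 2·3): 0.46 vs {0.39, 0.51, 0.33, 0.22} → fail.
2 of 9 fail.

2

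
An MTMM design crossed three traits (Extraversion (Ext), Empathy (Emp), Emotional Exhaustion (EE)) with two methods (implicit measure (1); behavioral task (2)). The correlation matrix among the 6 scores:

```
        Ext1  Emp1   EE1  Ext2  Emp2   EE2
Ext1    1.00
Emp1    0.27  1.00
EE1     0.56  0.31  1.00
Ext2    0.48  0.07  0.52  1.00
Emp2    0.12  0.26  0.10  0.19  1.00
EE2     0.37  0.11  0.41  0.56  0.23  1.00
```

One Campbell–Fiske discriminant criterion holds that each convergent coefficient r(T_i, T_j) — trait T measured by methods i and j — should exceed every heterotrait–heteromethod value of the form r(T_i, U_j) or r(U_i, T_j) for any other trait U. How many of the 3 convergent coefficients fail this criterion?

Each convergent coefficient versus the relevant comparison correlations:
Ext (methods 1·2): 0.48 vs {0.12, 0.07, 0.37, 0.52} → fail.
Emp (methods 1·2): 0.26 vs {0.07, 0.12, 0.11, 0.10} → pass.
EE (methods 1·2): 0.41 vs {0.52, 0.37, 0.10, 0.11} → fail.
2 of 3 fail.

2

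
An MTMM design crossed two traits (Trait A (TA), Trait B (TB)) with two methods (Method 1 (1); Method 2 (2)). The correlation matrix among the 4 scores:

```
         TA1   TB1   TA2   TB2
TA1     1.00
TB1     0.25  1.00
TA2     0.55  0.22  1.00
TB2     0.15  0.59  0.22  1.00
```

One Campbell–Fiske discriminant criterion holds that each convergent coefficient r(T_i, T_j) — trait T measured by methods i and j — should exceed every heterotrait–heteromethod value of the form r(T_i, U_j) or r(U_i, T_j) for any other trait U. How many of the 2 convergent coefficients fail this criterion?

Convergent coefficients and their comparison sets:
TA (methods 1·2): 0.55 vs {0.15, 0.22} → pass.
TB (methods 1·2): 0.59 vs {0.22, 0.15} → pass.
0 of 2 fail.

0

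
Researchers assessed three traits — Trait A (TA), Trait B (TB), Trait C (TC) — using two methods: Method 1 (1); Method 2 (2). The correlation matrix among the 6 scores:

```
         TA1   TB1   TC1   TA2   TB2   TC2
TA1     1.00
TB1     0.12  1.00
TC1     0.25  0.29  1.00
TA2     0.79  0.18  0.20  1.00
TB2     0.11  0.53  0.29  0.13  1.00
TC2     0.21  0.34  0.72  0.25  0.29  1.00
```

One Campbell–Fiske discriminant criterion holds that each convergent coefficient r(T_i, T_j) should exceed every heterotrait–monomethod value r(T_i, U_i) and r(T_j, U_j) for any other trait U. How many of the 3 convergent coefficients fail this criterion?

0

Convergent coefficients and their comparison sets:
TA (methods 1·2): 0.79 vs {0.12, 0.13, 0.25, 0.25} → pass.
TB (methods 1·2): 0.53 vs {0.12, 0.13, 0.29, 0.29} → pass.
TC (methods 1·2): 0.72 vs {0.25, 0.25, 0.29, 0.29} → pass.
0 of 3 fail.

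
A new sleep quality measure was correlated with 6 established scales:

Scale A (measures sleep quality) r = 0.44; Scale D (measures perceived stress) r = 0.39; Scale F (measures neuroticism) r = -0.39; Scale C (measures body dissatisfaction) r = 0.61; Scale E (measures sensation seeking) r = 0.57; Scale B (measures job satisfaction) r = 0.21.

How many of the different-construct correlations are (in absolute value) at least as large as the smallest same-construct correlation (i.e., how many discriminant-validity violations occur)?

2

Convergent (same construct = sleep quality): Scale A.
Smallest convergent = 0.44. Discriminant |r|: 0.39, 0.39, 0.61, 0.57, 0.21; count ≥ 0.44 → 2.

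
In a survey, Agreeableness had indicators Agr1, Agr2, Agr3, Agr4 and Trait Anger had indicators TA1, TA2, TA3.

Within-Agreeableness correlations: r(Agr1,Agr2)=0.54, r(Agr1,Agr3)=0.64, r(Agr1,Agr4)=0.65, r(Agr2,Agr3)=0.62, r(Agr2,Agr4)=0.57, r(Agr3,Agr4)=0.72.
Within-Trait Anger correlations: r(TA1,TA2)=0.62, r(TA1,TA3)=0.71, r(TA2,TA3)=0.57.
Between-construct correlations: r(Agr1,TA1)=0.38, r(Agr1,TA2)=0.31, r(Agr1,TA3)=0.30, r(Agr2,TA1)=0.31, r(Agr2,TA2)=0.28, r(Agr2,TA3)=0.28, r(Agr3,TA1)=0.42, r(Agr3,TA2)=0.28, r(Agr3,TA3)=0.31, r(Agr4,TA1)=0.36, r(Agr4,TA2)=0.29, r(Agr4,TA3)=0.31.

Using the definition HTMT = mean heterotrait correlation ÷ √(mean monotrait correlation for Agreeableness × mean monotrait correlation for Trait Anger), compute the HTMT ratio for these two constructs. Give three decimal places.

Mean between = 3.83/12 = 0.3192.
Mean within-Agr = 3.74/6 = 0.6233; mean within-TA = 1.90/3 = 0.6333.
Geometric mean = √(0.6233 × 0.6333) = 0.6283.
HTMT = 0.3192 / 0.6283 = 0.508.

0.508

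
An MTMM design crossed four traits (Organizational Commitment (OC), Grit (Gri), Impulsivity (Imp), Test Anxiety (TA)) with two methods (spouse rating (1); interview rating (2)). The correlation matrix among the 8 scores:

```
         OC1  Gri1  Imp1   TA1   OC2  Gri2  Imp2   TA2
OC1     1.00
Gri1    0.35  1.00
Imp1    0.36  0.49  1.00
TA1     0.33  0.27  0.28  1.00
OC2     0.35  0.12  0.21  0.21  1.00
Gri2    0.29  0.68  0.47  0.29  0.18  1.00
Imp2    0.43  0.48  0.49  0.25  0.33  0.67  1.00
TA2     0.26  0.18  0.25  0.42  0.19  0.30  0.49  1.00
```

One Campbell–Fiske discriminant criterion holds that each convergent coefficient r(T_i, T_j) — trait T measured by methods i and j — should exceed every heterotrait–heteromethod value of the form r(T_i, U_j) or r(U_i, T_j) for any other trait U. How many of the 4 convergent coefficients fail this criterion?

Checking each validity diagonal entry against its comparison values:
OC (methods 1·2): 0.35 vs {0.29, 0.12, 0.43, 0.21, 0.26, 0.21} → fail.
Gri (methods 1·2): 0.68 vs {0.12, 0.29, 0.48, 0.47, 0.18, 0.29} → pass.
Imp (methods 1·2): 0.49 vs {0.21, 0.43, 0.47, 0.48, 0.25, 0.25} → pass.
TA (methods 1·2): 0.42 vs {0.21, 0.26, 0.29, 0.18, 0.25, 0.25} → pass.
1 of 4 fail.

1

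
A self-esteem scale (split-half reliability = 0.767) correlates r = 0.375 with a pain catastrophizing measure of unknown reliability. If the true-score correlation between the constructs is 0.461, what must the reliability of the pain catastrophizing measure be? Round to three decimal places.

0.863

r_true = r_obs / √(r_xx · r_yy) ⇒ 0.461 = 0.375 / √(0.767 · r_yy).
√(0.767 · r_yy) = 0.375 / 0.461 = 0.8134; 0.767 · r_yy = 0.6616; r_yy = 0.6616 / 0.767 ≈ 0.863.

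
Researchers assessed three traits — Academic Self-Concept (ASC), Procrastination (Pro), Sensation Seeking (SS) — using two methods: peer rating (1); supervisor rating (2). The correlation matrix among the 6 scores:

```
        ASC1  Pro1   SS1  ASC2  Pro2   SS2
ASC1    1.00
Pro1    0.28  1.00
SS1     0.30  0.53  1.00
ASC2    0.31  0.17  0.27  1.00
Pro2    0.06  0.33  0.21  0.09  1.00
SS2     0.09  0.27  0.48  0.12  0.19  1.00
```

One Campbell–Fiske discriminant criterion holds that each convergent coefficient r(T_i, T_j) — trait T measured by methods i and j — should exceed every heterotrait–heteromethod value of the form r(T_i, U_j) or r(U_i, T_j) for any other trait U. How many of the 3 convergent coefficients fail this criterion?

Each convergent coefficient versus the relevant comparison correlations:
ASC (methods 1·2): 0.31 vs {0.06, 0.17, 0.09, 0.27} → pass.
Pro (methods 1·2): 0.33 vs {0.17, 0.06, 0.27, 0.21} → pass.
SS (methods 1·2): 0.48 vs {0.27, 0.09, 0.21, 0.27} → pass.
0 of 3 fail.

0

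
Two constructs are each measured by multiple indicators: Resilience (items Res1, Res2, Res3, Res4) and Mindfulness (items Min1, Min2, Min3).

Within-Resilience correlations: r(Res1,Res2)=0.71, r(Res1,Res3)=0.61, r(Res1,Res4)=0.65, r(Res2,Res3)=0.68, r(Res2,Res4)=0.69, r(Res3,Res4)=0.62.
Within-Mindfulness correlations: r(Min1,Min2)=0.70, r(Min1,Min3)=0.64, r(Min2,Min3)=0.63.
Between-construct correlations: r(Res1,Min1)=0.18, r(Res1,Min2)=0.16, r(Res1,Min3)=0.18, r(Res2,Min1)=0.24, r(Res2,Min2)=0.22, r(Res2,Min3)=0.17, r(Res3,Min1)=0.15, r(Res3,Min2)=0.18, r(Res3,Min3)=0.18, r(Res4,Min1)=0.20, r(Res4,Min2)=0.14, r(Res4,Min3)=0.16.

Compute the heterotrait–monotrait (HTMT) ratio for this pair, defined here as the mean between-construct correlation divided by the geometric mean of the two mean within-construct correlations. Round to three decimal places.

Mean heterotrait r = 2.16/12 = 0.1800.
Mean within-Res = 3.96/6 = 0.6600; mean within-Min = 1.97/3 = 0.6567.
Geometric mean = √(0.6600 × 0.6567) = 0.6583.
HTMT = 0.1800 / 0.6583 = 0.273.

0.273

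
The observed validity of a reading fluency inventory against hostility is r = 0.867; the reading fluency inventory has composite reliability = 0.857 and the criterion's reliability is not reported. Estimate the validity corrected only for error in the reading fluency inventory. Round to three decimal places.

0.937

Single correction: r_c = r_obs / √r_xx = 0.867 / √0.857 = 0.867 / 0.9257 ≈ 0.937.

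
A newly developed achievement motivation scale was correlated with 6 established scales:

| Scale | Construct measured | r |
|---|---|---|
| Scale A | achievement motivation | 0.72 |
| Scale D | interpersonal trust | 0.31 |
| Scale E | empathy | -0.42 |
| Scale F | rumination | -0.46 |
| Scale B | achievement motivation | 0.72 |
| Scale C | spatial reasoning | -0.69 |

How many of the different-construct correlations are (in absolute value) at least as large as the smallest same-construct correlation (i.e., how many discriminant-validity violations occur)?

0

Convergent (same construct = achievement motivation): Scale A, Scale B.
Smallest convergent = 0.72. Discriminant |r|: 0.31, 0.42, 0.46, 0.69; count ≥ 0.72 → 0.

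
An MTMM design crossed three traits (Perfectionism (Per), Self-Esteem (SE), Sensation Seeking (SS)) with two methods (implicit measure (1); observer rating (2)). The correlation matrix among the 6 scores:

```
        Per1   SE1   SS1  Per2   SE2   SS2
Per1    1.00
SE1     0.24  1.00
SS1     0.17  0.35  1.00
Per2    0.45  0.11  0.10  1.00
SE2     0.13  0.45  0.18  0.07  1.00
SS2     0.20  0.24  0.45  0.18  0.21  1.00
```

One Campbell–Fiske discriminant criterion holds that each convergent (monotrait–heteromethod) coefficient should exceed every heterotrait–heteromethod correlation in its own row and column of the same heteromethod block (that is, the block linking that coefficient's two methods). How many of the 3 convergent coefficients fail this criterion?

0

Convergent coefficients and their comparison sets:
Per (methods 1·2): 0.45 vs {0.13, 0.11, 0.20, 0.10} → pass.
SE (methods 1·2): 0.45 vs {0.11, 0.13, 0.24, 0.18} → pass.
SS (methods 1·2): 0.45 vs {0.10, 0.20, 0.18, 0.24} → pass.
0 of 3 fail.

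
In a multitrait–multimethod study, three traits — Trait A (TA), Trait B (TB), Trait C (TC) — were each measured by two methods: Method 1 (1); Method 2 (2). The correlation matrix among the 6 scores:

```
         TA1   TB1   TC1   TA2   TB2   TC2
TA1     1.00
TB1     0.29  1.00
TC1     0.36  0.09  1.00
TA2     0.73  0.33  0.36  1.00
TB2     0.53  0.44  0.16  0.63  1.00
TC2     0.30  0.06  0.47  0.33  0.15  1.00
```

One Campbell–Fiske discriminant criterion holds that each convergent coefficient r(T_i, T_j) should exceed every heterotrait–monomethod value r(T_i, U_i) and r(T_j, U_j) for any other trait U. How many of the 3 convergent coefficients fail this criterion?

Convergent coefficients and their comparison sets:
TA (methods 1·2): 0.73 vs {0.29, 0.63, 0.36, 0.33} → pass.
TB (methods 1·2): 0.44 vs {0.29, 0.63, 0.09, 0.15} → fail.
TC (methods 1·2): 0.47 vs {0.36, 0.33, 0.09, 0.15} → pass.
1 of 3 fail.

1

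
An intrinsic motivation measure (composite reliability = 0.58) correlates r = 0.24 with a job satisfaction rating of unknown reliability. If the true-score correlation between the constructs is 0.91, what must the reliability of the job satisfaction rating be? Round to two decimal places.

0.12

r_true = r_obs / √(r_xx · r_yy) ⇒ 0.91 = 0.24 / √(0.58 · r_yy).
√(0.58 · r_yy) = 0.24 / 0.91 = 0.2637; 0.58 · r_yy = 0.0695; r_yy = 0.0695 / 0.58 ≈ 0.12.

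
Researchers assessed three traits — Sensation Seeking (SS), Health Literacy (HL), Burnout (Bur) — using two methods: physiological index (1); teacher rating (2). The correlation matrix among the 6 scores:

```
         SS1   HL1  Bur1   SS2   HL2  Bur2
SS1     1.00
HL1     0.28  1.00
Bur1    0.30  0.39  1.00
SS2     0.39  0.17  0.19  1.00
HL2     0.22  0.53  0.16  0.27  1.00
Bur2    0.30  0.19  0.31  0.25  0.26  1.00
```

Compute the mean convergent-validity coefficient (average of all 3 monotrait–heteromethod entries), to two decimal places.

Convergent values: 0.39, 0.53, 0.31; mean = 1.23/3 = 0.41.

0.41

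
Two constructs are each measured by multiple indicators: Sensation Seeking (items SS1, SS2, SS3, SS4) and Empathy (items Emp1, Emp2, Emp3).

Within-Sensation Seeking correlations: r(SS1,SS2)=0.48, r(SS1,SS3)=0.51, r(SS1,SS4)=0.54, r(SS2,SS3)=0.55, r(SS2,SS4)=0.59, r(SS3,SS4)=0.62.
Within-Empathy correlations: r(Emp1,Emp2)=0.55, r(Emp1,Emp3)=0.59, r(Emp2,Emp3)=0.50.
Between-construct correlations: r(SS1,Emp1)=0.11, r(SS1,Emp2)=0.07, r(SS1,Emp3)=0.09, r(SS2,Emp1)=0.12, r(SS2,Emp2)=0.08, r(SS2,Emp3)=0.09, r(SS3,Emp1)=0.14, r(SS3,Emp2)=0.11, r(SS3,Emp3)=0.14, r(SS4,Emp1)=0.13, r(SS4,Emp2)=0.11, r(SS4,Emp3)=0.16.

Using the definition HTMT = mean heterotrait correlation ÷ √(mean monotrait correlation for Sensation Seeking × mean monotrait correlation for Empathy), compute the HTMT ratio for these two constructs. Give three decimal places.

Between-construct mean = 1.35/12 = 0.1125.
Mean within-SS = 3.29/6 = 0.5483; mean within-Emp = 1.64/3 = 0.5467.
Geometric mean = √(0.5483 × 0.5467) = 0.5475.
HTMT = 0.1125 / 0.5475 = 0.205.

0.205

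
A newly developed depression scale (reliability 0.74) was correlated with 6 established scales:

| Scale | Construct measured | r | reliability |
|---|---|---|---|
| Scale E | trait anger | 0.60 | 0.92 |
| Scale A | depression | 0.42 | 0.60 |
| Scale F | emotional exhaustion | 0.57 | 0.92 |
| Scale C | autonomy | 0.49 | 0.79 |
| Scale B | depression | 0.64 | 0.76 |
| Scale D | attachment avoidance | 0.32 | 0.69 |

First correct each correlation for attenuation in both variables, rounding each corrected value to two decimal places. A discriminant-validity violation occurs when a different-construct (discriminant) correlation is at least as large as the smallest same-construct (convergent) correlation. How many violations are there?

3

Disattenuated r (r / √(r_scale · r_new)):
  Scale E (disc): 0.60 / √(0.92·0.74) = 0.73
  Scale A (conv): 0.42 / √(0.60·0.74) = 0.63
  Scale F (disc): 0.57 / √(0.92·0.74) = 0.69
  Scale C (disc): 0.49 / √(0.79·0.74) = 0.64
  Scale B (conv): 0.64 / √(0.76·0.74) = 0.85
  Scale D (disc): 0.32 / √(0.69·0.74) = 0.45
Smallest convergent = 0.63. Discriminant values: 0.73, 0.69, 0.64, 0.45; count ≥ 0.63 → 3.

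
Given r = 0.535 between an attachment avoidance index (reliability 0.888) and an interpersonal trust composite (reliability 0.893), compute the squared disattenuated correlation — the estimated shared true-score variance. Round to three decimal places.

0.361

Disattenuated r = 0.535 / √(0.888 × 0.893) = 0.535 / 0.8905 = 0.6008.
Shared true-score variance = 0.6008² = 0.3610 ≈ 0.361.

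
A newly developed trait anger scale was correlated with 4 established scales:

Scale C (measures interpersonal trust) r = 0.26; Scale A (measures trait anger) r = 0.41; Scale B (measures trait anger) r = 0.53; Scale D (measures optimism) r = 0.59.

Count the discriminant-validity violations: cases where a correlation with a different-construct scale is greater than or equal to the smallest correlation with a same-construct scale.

Convergent (same construct = trait anger): Scale A, Scale B.
Smallest convergent = 0.41. Discriminant values: 0.26, 0.59; count ≥ 0.41 → 1.

1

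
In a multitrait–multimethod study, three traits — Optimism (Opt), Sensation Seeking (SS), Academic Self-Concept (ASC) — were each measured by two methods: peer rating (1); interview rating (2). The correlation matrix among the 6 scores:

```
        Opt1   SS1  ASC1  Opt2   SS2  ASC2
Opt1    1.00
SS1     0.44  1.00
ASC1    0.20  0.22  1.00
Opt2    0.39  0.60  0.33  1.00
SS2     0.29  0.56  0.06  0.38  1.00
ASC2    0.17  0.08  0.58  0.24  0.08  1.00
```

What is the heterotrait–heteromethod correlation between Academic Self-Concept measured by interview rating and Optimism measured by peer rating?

0.17

Different traits and methods: r(ASC2, Opt1) = 0.17.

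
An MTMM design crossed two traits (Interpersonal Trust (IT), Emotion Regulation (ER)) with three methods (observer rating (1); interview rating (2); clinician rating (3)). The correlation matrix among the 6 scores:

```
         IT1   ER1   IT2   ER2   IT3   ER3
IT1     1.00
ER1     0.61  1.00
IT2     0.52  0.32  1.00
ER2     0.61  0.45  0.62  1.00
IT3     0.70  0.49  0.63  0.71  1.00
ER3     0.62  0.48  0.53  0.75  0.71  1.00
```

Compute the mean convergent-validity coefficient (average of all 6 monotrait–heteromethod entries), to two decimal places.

0.59

Convergent values: 0.52, 0.70, 0.63, 0.45, 0.48, 0.75; mean = 3.53/6 = 0.59.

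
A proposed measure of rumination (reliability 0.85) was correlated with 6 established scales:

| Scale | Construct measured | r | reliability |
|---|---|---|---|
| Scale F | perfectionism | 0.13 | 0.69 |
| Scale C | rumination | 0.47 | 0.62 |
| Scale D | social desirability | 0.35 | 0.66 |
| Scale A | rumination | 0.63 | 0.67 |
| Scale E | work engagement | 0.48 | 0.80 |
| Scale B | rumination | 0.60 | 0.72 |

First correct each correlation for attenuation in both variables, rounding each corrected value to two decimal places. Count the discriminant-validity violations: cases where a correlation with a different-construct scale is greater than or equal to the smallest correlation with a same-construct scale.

Disattenuated r (r / √(r_scale · r_new)):
  Scale F (disc): 0.13 / √(0.69·0.85) = 0.17
  Scale C (conv): 0.47 / √(0.62·0.85) = 0.65
  Scale D (disc): 0.35 / √(0.66·0.85) = 0.47
  Scale A (conv): 0.63 / √(0.67·0.85) = 0.83
  Scale E (disc): 0.48 / √(0.80·0.85) = 0.58
  Scale B (conv): 0.60 / √(0.72·0.85) = 0.77
Smallest convergent = 0.65. Discriminant values: 0.17, 0.47, 0.58; count ≥ 0.65 → 0.

0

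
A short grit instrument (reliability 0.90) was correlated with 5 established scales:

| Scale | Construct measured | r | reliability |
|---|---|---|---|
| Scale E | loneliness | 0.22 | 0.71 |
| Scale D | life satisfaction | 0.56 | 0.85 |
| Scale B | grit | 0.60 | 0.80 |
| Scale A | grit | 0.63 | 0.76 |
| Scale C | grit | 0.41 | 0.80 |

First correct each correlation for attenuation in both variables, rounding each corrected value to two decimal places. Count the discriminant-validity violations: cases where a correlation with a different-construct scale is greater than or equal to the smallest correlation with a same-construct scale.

1

Disattenuated r (r / √(r_scale · r_new)):
  Scale E (disc): 0.22 / √(0.71·0.90) = 0.28
  Scale D (disc): 0.56 / √(0.85·0.90) = 0.64
  Scale B (conv): 0.60 / √(0.80·0.90) = 0.71
  Scale A (conv): 0.63 / √(0.76·0.90) = 0.76
  Scale C (conv): 0.41 / √(0.80·0.90) = 0.48
Smallest convergent = 0.48. Discriminant values: 0.28, 0.64; count ≥ 0.48 → 1.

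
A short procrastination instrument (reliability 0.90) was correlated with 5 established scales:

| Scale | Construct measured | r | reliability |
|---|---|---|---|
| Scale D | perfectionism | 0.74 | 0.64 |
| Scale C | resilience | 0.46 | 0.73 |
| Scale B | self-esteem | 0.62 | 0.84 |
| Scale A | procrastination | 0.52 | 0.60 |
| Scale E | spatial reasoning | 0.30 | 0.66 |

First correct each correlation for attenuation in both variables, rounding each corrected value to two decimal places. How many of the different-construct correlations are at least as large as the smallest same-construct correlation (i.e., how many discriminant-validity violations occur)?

2

Disattenuated r (r / √(r_scale · r_new)):
  Scale D (disc): 0.74 / √(0.64·0.90) = 0.98
  Scale C (disc): 0.46 / √(0.73·0.90) = 0.57
  Scale B (disc): 0.62 / √(0.84·0.90) = 0.71
  Scale A (conv): 0.52 / √(0.60·0.90) = 0.71
  Scale E (disc): 0.30 / √(0.66·0.90) = 0.39
Smallest convergent = 0.71. Discriminant values: 0.98, 0.57, 0.71, 0.39; count ≥ 0.71 → 2.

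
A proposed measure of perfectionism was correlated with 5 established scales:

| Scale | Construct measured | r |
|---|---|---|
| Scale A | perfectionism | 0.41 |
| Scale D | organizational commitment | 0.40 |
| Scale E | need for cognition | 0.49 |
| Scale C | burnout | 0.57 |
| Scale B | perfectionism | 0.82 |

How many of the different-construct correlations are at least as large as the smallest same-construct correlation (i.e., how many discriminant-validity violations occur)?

2

Convergent (same construct = perfectionism): Scale A, Scale B.
Smallest convergent = 0.41. Discriminant values: 0.40, 0.49, 0.57; count ≥ 0.41 → 2.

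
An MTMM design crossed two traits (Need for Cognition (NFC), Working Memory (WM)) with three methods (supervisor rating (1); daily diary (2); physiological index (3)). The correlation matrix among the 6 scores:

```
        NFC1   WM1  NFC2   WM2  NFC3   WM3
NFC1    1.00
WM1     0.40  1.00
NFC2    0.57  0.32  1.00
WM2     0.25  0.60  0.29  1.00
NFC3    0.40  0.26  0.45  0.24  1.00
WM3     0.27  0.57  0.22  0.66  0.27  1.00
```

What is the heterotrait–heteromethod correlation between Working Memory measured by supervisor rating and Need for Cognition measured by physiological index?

0.26

Different traits and methods: r(WM1, NFC3) = 0.26.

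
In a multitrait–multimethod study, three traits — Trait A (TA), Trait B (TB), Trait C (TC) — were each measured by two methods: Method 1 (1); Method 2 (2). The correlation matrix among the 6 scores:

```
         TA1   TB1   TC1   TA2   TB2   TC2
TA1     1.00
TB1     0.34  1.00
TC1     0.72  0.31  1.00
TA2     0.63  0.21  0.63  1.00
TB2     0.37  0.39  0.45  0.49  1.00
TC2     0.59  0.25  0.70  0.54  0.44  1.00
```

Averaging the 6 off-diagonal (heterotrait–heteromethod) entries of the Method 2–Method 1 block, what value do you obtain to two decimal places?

0.42

HTHM values (method 2 × method 1): 0.21, 0.63, 0.37, 0.45, 0.59, 0.25; mean = 2.50/6 = 0.42.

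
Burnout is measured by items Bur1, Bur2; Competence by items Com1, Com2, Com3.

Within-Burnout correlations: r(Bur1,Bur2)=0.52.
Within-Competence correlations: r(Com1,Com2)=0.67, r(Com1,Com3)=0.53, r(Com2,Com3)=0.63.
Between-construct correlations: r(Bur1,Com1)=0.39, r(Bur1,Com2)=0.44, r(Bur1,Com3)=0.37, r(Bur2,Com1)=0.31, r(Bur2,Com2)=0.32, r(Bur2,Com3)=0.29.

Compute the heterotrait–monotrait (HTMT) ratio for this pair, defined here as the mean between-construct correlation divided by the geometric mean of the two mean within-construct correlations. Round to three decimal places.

0.627

Mean heterotrait r = 2.12/6 = 0.3533.
Mean within-Bur = 0.52/1 = 0.5200; mean within-Com = 1.83/3 = 0.6100.
Geometric mean = √(0.5200 × 0.6100) = 0.5632.
HTMT = 0.3533 / 0.5632 = 0.627.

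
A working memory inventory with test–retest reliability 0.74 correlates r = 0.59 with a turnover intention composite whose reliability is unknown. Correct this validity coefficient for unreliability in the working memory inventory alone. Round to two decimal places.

Single correction: r_c = r_obs / √r_xx = 0.59 / √0.74 = 0.59 / 0.8602 ≈ 0.69.

0.69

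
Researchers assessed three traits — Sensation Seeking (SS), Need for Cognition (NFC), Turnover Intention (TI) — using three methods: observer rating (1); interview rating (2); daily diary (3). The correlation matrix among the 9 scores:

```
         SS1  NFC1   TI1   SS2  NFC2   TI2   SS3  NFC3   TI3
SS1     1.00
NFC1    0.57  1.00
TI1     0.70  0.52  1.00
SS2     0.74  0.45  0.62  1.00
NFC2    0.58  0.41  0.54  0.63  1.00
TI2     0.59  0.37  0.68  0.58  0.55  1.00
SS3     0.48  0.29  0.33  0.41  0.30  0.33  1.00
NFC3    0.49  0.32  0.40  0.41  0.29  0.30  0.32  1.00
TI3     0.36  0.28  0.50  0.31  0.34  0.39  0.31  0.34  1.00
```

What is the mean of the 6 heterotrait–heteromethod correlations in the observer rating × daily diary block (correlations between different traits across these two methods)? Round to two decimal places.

0.36

HTHM values (method 1 × method 3): 0.49, 0.36, 0.29, 0.28, 0.33, 0.40; mean = 2.15/6 = 0.36.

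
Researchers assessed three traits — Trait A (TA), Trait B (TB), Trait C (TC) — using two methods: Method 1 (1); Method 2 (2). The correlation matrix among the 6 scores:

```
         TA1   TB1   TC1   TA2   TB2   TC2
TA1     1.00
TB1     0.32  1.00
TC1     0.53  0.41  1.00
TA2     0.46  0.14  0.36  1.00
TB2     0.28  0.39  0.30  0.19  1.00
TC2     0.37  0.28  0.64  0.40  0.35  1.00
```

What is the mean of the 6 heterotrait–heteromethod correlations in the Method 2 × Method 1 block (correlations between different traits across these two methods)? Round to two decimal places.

HTHM values (method 2 × method 1): 0.14, 0.36, 0.28, 0.30, 0.37, 0.28; mean = 1.73/6 = 0.29.

0.29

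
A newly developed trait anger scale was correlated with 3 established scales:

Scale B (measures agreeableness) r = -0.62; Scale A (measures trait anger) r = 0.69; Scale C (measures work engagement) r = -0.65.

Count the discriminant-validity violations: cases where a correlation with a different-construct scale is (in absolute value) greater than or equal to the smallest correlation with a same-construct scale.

Convergent (same construct = trait anger): Scale A.
Smallest convergent = 0.69. Discriminant |r|: 0.62, 0.65; count ≥ 0.69 → 0.

0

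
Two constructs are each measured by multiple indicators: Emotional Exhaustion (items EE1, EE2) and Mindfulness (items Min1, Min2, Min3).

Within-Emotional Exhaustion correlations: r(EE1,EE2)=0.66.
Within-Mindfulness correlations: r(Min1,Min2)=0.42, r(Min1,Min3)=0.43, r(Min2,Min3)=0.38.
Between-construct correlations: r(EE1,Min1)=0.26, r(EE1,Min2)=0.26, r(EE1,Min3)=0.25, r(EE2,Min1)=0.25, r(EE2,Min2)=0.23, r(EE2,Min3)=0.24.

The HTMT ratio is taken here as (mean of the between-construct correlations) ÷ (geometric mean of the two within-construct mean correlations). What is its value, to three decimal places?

Between-construct mean = 1.49/6 = 0.2483.
Mean within-EE = 0.66/1 = 0.6600; mean within-Min = 1.23/3 = 0.4100.
Geometric mean = √(0.6600 × 0.4100) = 0.5202.
HTMT = 0.2483 / 0.5202 = 0.477.

0.477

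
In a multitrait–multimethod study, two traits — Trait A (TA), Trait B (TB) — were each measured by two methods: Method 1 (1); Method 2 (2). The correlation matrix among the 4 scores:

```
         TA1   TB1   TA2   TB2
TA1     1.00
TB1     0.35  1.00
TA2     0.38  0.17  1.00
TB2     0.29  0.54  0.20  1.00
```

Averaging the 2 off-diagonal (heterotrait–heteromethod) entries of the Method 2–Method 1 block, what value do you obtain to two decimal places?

HTHM values (method 2 × method 1): 0.17, 0.29; mean = 0.46/2 = 0.23.

0.23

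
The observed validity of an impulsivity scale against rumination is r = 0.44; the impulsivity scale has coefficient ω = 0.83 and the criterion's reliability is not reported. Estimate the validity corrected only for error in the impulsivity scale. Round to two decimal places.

0.48

Single correction: r_c = r_obs / √r_xx = 0.44 / √0.83 = 0.44 / 0.9110 ≈ 0.48.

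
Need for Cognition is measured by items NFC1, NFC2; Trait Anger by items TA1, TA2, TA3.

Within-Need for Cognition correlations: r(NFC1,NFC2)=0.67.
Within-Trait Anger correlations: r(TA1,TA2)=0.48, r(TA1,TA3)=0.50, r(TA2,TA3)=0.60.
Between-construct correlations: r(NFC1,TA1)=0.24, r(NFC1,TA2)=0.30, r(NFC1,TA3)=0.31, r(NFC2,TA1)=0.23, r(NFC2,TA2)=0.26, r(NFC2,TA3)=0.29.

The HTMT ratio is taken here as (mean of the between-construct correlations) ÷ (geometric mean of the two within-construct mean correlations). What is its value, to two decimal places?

Between-construct mean = 1.63/6 = 0.2717.
Mean within-NFC = 0.67/1 = 0.6700; mean within-TA = 1.58/3 = 0.5267.
Geometric mean = √(0.6700 × 0.5267) = 0.5940.
HTMT = 0.2717 / 0.5940 = 0.46.

0.46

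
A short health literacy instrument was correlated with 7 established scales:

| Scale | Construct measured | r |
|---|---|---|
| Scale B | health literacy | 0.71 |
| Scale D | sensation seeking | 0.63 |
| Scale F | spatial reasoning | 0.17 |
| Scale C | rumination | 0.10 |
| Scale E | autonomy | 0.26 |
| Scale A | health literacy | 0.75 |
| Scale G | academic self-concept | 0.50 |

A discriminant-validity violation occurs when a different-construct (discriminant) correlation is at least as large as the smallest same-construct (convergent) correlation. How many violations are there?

0

Convergent (same construct = health literacy): Scale B, Scale A.
Smallest convergent = 0.71. Discriminant values: 0.63, 0.17, 0.10, 0.26, 0.50; count ≥ 0.71 → 0.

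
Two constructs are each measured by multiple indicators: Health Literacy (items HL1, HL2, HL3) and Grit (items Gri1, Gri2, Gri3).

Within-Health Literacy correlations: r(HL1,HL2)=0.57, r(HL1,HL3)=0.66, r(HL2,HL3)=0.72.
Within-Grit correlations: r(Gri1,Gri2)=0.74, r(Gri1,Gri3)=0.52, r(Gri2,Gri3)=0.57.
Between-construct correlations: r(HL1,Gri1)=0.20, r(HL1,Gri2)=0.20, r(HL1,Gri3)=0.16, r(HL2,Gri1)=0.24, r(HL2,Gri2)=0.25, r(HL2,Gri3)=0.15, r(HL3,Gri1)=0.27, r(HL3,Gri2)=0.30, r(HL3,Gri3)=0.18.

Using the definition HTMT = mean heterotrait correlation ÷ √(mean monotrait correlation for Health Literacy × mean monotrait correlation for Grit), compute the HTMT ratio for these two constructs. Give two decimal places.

Mean heterotrait r = 1.95/9 = 0.2167.
Mean within-HL = 1.95/3 = 0.6500; mean within-Gri = 1.83/3 = 0.6100.
Geometric mean = √(0.6500 × 0.6100) = 0.6297.
HTMT = 0.2167 / 0.6297 = 0.34.

0.34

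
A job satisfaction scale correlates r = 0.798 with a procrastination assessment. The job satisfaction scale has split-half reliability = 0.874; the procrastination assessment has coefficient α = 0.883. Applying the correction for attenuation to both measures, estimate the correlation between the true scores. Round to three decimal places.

0.908

r_true = r_obs / √(r_xx · r_yy) = 0.798 / √(0.874 × 0.883) = 0.798 / √0.771742 = 0.798 / 0.8785 ≈ 0.908.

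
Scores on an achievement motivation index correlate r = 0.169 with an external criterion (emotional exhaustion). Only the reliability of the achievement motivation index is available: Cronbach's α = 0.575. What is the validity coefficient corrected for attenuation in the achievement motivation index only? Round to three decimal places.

Single correction: r_c = r_obs / √r_xx = 0.169 / √0.575 = 0.169 / 0.7583 ≈ 0.223.

0.223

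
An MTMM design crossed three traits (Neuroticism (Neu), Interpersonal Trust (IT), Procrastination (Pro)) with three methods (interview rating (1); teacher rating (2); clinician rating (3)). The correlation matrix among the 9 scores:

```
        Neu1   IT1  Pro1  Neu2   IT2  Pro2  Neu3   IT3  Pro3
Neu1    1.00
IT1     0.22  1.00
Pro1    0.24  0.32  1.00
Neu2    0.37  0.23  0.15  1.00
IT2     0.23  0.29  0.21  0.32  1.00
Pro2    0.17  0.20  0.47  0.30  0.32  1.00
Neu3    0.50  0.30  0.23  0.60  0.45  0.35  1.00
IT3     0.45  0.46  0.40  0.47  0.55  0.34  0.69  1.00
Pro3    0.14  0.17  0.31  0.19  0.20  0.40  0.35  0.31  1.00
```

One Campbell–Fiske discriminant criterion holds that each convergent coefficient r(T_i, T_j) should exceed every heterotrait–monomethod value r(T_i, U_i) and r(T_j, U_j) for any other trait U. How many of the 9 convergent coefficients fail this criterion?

Convergent coefficients and their comparison sets:
Neu (methods 1·2): 0.37 vs {0.22, 0.32, 0.24, 0.30} → pass.
Neu (methods 1·3): 0.50 vs {0.22, 0.69, 0.24, 0.35} → fail.
Neu (methods 2·3): 0.60 vs {0.32, 0.69, 0.30, 0.35} → fail.
IT (methods 1·2): 0.29 vs {0.22, 0.32, 0.32, 0.32} → fail.
IT (methods 1·3): 0.46 vs {0.22, 0.69, 0.32, 0.31} → fail.
IT (methods 2·3): 0.55 vs {0.32, 0.69, 0.32, 0.31} → fail.
Pro (methods 1·2): 0.47 vs {0.24, 0.30, 0.32, 0.32} → pass.
Pro (methods 1·3): 0.31 vs {0.24, 0.35, 0.32, 0.31} → fail.
Pro (methods 2·3): 0.40 vs {0.30, 0.35, 0.32, 0.31} → pass.
6 of 9 fail.

6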